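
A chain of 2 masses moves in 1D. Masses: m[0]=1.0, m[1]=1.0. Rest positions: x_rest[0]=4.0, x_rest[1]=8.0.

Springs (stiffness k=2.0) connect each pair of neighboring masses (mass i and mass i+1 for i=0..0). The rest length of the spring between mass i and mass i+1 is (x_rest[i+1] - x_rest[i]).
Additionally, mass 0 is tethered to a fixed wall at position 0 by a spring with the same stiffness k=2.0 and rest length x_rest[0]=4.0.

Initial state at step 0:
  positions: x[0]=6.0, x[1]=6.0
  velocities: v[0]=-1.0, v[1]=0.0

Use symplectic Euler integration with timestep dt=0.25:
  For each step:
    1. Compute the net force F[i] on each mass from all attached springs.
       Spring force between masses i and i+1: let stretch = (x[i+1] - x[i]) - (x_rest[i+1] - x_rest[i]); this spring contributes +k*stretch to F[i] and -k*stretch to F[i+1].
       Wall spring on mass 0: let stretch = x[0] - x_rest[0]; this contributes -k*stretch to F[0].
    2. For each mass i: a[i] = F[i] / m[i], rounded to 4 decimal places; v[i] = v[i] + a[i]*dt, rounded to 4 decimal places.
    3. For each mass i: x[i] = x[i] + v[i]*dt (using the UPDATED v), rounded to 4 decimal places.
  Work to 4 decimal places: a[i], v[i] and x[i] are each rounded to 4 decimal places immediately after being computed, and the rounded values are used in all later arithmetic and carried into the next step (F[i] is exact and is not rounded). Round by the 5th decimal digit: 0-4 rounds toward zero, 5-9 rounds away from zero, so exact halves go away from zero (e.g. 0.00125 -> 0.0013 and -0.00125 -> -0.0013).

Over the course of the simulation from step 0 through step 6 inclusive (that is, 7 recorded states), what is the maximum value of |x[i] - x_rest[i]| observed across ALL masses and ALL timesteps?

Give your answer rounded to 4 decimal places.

Answer: 2.9254

Derivation:
Step 0: x=[6.0000 6.0000] v=[-1.0000 0.0000]
Step 1: x=[5.0000 6.5000] v=[-4.0000 2.0000]
Step 2: x=[3.5625 7.3125] v=[-5.7500 3.2500]
Step 3: x=[2.1484 8.1563] v=[-5.6563 3.3750]
Step 4: x=[1.2168 8.7491] v=[-3.7266 2.3711]
Step 5: x=[1.0746 8.9004] v=[-0.5689 0.6050]
Step 6: x=[1.7763 8.5734] v=[2.8067 -1.3079]
Max displacement = 2.9254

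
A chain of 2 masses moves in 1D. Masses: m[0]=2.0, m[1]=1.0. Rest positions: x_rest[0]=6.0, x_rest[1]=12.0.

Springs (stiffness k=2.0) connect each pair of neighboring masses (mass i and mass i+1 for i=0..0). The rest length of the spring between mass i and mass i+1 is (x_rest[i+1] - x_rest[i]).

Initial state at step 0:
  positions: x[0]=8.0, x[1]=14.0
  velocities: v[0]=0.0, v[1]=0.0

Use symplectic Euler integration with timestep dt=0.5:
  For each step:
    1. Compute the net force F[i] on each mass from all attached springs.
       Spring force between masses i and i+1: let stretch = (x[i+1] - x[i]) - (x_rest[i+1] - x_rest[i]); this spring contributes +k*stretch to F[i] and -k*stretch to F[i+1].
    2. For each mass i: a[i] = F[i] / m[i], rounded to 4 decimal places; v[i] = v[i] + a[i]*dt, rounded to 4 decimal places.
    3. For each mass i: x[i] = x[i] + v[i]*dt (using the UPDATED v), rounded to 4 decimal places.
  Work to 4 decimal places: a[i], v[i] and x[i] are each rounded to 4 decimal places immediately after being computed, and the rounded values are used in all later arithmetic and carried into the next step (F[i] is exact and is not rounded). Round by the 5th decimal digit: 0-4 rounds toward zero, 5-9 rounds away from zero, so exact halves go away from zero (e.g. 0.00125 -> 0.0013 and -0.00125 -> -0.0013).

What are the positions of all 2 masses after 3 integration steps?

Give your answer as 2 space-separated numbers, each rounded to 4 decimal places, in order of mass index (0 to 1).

Step 0: x=[8.0000 14.0000] v=[0.0000 0.0000]
Step 1: x=[8.0000 14.0000] v=[0.0000 0.0000]
Step 2: x=[8.0000 14.0000] v=[0.0000 0.0000]
Step 3: x=[8.0000 14.0000] v=[0.0000 0.0000]

Answer: 8.0000 14.0000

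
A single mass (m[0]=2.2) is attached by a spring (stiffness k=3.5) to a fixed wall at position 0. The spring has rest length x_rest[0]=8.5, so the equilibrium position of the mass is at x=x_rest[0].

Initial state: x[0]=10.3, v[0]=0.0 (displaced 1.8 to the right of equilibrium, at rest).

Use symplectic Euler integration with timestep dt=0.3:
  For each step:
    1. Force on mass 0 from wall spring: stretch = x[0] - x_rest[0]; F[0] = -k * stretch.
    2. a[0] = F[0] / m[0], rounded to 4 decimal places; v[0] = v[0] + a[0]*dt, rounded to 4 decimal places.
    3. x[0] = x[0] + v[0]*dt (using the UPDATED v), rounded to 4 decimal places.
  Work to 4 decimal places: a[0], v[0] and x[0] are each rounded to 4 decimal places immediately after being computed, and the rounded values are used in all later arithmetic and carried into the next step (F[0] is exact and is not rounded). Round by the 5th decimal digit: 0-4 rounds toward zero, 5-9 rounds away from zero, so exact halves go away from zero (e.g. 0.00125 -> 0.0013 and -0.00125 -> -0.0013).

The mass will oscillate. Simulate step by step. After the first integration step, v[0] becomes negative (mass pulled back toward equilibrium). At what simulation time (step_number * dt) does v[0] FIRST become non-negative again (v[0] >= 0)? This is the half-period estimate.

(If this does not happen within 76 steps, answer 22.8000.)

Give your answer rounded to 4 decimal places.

Step 0: x=[10.3000] v=[0.0000]
Step 1: x=[10.0423] v=[-0.8591]
Step 2: x=[9.5637] v=[-1.5952]
Step 3: x=[8.9328] v=[-2.1029]
Step 4: x=[8.2400] v=[-2.3095]
Step 5: x=[7.5844] v=[-2.1854]
Step 6: x=[7.0599] v=[-1.7484]
Step 7: x=[6.7416] v=[-1.0611]
Step 8: x=[6.6750] v=[-0.2219]
Step 9: x=[6.8697] v=[0.6491]
First v>=0 after going negative at step 9, time=2.7000

Answer: 2.7000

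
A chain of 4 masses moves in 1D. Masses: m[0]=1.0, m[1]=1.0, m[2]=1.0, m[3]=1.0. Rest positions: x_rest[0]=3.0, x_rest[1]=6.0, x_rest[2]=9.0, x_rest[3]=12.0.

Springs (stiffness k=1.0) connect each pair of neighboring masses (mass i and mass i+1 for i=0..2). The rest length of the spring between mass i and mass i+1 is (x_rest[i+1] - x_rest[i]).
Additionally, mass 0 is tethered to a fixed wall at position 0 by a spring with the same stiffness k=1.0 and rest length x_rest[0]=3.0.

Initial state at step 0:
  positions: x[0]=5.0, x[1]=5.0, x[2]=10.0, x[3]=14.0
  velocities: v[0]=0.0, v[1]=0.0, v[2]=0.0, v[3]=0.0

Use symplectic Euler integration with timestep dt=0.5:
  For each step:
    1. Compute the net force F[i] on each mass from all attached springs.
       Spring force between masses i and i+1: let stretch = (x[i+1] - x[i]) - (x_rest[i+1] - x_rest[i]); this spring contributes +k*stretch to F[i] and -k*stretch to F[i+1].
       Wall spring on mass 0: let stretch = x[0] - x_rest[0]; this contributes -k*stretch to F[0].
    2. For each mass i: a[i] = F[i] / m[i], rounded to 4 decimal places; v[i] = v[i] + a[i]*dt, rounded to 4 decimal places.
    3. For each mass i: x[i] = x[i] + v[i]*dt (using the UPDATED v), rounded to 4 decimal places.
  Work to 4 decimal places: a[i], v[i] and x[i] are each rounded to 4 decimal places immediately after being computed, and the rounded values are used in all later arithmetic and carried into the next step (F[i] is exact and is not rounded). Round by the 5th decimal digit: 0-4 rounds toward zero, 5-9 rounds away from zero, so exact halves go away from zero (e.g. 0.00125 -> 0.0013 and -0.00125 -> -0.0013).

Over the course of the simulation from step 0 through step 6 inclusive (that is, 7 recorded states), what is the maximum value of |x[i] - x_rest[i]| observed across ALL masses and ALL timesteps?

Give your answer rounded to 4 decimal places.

Step 0: x=[5.0000 5.0000 10.0000 14.0000] v=[0.0000 0.0000 0.0000 0.0000]
Step 1: x=[3.7500 6.2500 9.7500 13.7500] v=[-2.5000 2.5000 -0.5000 -0.5000]
Step 2: x=[2.1875 7.7500 9.6250 13.2500] v=[-3.1250 3.0000 -0.2500 -1.0000]
Step 3: x=[1.4688 8.3282 9.9375 12.5938] v=[-1.4375 1.1563 0.6250 -1.3125]
Step 4: x=[2.0977 7.5938 10.5118 12.0235] v=[1.2578 -1.4688 1.1485 -1.1407]
Step 5: x=[3.5762 6.2149 10.7345 11.8252] v=[2.9570 -2.7579 0.4454 -0.3966]
Step 6: x=[4.8204 5.3062 10.1000 12.1043] v=[2.4883 -1.8175 -1.2691 0.5581]
Max displacement = 2.3282

Answer: 2.3282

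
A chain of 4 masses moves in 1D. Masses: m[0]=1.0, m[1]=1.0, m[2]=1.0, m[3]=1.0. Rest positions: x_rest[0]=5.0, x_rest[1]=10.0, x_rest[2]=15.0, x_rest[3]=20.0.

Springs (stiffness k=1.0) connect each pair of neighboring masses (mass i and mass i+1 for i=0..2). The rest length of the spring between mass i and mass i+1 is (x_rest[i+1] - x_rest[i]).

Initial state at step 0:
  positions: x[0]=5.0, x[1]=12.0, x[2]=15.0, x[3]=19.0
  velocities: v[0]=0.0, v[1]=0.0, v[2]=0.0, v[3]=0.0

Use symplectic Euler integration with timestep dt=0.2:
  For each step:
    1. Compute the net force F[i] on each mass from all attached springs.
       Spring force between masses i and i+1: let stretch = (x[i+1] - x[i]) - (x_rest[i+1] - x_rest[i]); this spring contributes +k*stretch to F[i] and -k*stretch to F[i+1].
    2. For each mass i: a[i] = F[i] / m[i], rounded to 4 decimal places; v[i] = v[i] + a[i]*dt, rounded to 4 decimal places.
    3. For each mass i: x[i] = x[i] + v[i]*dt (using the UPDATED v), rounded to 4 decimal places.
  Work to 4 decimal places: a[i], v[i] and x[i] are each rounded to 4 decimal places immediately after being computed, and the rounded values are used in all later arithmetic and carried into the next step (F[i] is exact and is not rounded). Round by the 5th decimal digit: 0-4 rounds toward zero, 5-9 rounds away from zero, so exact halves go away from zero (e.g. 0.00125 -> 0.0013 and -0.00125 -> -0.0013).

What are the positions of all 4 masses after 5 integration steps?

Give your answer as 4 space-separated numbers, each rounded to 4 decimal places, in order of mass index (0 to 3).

Answer: 5.8933 10.1592 15.3558 19.5916

Derivation:
Step 0: x=[5.0000 12.0000 15.0000 19.0000] v=[0.0000 0.0000 0.0000 0.0000]
Step 1: x=[5.0800 11.8400 15.0400 19.0400] v=[0.4000 -0.8000 0.2000 0.2000]
Step 2: x=[5.2304 11.5376 15.1120 19.1200] v=[0.7520 -1.5120 0.3600 0.4000]
Step 3: x=[5.4331 11.1259 15.2013 19.2397] v=[1.0134 -2.0586 0.4467 0.5984]
Step 4: x=[5.6635 10.6495 15.2892 19.3978] v=[1.1520 -2.3821 0.4393 0.7907]
Step 5: x=[5.8933 10.1592 15.3558 19.5916] v=[1.1492 -2.4514 0.3331 0.9690]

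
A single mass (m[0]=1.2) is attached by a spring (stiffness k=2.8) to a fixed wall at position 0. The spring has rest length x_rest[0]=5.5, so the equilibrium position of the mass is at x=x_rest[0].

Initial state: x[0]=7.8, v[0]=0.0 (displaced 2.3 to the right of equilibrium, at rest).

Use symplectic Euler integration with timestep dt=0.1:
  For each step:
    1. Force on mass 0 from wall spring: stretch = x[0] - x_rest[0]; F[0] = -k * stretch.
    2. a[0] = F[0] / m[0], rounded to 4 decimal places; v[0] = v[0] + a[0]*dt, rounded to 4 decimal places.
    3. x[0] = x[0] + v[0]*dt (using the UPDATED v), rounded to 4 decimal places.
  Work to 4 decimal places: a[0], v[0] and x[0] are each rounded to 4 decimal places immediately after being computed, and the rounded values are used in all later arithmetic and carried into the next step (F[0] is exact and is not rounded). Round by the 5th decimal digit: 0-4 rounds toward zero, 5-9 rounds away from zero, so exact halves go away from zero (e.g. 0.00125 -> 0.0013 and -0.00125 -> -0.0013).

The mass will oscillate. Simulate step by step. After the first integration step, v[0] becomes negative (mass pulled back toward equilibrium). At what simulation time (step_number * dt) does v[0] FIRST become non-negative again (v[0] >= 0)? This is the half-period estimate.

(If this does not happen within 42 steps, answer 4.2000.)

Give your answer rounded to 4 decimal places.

Step 0: x=[7.8000] v=[0.0000]
Step 1: x=[7.7463] v=[-0.5367]
Step 2: x=[7.6402] v=[-1.0608]
Step 3: x=[7.4842] v=[-1.5602]
Step 4: x=[7.2819] v=[-2.0232]
Step 5: x=[7.0380] v=[-2.4390]
Step 6: x=[6.7582] v=[-2.7979]
Step 7: x=[6.4491] v=[-3.0915]
Step 8: x=[6.1178] v=[-3.3130]
Step 9: x=[5.7721] v=[-3.4572]
Step 10: x=[5.4200] v=[-3.5207]
Step 11: x=[5.0698] v=[-3.5020]
Step 12: x=[4.7296] v=[-3.4016]
Step 13: x=[4.4074] v=[-3.2218]
Step 14: x=[4.1107] v=[-2.9669]
Step 15: x=[3.8464] v=[-2.6427]
Step 16: x=[3.6207] v=[-2.2569]
Step 17: x=[3.4389] v=[-1.8184]
Step 18: x=[3.3052] v=[-1.3375]
Step 19: x=[3.2227] v=[-0.8254]
Step 20: x=[3.1933] v=[-0.2940]
Step 21: x=[3.2177] v=[0.2442]
First v>=0 after going negative at step 21, time=2.1000

Answer: 2.1000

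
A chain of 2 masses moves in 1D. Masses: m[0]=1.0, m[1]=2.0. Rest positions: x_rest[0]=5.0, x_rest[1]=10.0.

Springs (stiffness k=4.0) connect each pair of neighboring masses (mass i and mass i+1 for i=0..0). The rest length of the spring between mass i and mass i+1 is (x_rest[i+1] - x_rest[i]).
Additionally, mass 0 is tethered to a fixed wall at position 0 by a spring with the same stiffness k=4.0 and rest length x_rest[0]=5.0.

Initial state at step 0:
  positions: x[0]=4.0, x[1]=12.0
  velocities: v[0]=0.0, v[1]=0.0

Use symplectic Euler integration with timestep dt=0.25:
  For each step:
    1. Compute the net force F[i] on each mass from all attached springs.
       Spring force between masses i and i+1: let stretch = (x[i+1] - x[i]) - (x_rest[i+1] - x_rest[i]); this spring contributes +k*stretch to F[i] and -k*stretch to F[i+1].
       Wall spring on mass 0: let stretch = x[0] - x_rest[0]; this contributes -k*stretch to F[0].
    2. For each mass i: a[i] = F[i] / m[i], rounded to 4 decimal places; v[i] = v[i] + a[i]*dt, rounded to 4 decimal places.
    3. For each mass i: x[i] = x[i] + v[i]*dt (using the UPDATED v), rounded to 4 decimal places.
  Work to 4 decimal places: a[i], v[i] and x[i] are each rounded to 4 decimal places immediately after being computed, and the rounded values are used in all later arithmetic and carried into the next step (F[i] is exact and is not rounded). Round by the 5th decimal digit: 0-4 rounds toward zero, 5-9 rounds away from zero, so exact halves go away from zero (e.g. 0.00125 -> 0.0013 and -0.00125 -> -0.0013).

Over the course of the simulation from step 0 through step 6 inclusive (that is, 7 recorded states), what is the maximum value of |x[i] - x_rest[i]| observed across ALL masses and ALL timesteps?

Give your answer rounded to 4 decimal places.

Answer: 2.3711

Derivation:
Step 0: x=[4.0000 12.0000] v=[0.0000 0.0000]
Step 1: x=[5.0000 11.6250] v=[4.0000 -1.5000]
Step 2: x=[6.4063 11.0469] v=[5.6250 -2.3125]
Step 3: x=[7.3711 10.5137] v=[3.8593 -2.1328]
Step 4: x=[7.2788 10.2127] v=[-0.3692 -1.2041]
Step 5: x=[6.1003 10.1699] v=[-4.7141 -0.1711]
Step 6: x=[4.4141 10.2434] v=[-6.7448 0.2941]
Max displacement = 2.3711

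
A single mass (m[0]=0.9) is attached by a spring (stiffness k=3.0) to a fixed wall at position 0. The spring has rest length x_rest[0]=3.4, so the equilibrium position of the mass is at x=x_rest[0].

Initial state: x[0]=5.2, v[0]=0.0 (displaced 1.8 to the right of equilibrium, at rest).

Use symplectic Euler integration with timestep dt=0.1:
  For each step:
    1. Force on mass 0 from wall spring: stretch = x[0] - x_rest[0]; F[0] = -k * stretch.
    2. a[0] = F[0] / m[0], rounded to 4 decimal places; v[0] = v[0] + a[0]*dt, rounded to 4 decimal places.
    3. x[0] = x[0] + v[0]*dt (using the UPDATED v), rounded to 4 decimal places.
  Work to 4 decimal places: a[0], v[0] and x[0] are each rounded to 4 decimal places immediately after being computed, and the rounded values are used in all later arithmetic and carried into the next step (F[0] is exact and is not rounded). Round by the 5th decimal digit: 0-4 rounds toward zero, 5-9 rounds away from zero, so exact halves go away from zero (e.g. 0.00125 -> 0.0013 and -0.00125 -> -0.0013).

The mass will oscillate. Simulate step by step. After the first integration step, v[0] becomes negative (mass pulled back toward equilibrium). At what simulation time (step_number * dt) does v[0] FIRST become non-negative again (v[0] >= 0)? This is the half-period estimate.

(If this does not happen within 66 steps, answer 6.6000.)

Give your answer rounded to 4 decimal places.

Answer: 1.8000

Derivation:
Step 0: x=[5.2000] v=[0.0000]
Step 1: x=[5.1400] v=[-0.6000]
Step 2: x=[5.0220] v=[-1.1800]
Step 3: x=[4.8499] v=[-1.7207]
Step 4: x=[4.6295] v=[-2.2040]
Step 5: x=[4.3681] v=[-2.6138]
Step 6: x=[4.0745] v=[-2.9365]
Step 7: x=[3.7584] v=[-3.1613]
Step 8: x=[3.4303] v=[-3.2808]
Step 9: x=[3.1012] v=[-3.2909]
Step 10: x=[2.7821] v=[-3.1913]
Step 11: x=[2.4836] v=[-2.9853]
Step 12: x=[2.2156] v=[-2.6798]
Step 13: x=[1.9871] v=[-2.2850]
Step 14: x=[1.8057] v=[-1.8140]
Step 15: x=[1.6774] v=[-1.2826]
Step 16: x=[1.6066] v=[-0.7084]
Step 17: x=[1.5955] v=[-0.1106]
Step 18: x=[1.6446] v=[0.4909]
First v>=0 after going negative at step 18, time=1.8000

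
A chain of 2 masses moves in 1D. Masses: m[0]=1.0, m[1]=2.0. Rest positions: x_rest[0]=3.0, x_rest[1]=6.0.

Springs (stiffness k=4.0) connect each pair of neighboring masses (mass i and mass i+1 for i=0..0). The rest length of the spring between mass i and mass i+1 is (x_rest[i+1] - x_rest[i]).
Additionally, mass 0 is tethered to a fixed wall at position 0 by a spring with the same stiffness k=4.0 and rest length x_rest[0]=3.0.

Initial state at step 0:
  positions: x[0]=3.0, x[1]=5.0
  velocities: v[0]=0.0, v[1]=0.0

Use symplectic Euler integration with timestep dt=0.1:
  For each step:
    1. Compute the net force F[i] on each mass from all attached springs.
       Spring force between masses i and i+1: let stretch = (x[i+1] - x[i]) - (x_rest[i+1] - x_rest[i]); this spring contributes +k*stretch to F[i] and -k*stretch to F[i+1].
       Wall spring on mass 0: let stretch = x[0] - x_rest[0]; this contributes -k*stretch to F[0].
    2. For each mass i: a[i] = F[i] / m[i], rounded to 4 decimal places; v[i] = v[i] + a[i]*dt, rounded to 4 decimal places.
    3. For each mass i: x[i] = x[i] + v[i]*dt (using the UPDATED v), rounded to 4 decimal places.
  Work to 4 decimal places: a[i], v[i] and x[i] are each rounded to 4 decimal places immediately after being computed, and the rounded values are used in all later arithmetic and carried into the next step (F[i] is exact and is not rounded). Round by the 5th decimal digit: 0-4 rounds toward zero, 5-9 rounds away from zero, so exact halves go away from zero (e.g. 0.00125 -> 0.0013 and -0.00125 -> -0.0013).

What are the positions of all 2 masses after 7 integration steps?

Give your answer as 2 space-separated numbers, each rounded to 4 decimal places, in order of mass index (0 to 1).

Answer: 2.3121 5.4291

Derivation:
Step 0: x=[3.0000 5.0000] v=[0.0000 0.0000]
Step 1: x=[2.9600 5.0200] v=[-0.4000 0.2000]
Step 2: x=[2.8840 5.0588] v=[-0.7600 0.3880]
Step 3: x=[2.7796 5.1141] v=[-1.0437 0.5530]
Step 4: x=[2.6574 5.1827] v=[-1.2217 0.6861]
Step 5: x=[2.5300 5.2608] v=[-1.2745 0.7810]
Step 6: x=[2.4106 5.3443] v=[-1.1942 0.8348]
Step 7: x=[2.3121 5.4291] v=[-0.9850 0.8481]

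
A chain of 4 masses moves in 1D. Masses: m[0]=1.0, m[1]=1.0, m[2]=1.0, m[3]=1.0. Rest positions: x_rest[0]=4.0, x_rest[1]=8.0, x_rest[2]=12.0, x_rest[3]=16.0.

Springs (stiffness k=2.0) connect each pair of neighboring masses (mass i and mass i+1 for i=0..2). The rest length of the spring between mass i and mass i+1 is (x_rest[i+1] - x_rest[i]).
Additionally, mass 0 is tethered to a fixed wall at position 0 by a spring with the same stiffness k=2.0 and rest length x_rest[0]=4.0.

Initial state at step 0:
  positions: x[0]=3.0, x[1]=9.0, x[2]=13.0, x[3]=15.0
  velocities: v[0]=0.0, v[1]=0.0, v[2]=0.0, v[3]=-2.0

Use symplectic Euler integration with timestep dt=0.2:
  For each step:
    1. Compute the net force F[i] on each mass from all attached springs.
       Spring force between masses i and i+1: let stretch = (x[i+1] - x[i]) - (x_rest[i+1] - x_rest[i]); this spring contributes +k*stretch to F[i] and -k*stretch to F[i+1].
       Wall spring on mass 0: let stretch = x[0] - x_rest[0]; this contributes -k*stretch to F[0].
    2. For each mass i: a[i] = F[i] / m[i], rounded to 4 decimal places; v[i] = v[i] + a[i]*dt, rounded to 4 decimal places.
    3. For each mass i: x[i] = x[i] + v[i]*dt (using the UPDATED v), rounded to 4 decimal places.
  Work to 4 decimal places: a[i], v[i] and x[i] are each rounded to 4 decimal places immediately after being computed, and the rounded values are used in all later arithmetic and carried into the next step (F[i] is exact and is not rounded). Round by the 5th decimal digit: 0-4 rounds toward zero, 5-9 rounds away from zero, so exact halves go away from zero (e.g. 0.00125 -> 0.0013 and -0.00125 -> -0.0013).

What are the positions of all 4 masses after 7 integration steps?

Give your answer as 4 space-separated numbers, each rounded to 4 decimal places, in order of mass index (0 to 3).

Step 0: x=[3.0000 9.0000 13.0000 15.0000] v=[0.0000 0.0000 0.0000 -2.0000]
Step 1: x=[3.2400 8.8400 12.8400 14.7600] v=[1.2000 -0.8000 -0.8000 -1.2000]
Step 2: x=[3.6688 8.5520 12.5136 14.6864] v=[2.1440 -1.4400 -1.6320 -0.3680]
Step 3: x=[4.1948 8.1903 12.0441 14.7590] v=[2.6298 -1.8086 -2.3475 0.3629]
Step 4: x=[4.7048 7.8172 11.4835 14.9344] v=[2.5501 -1.8653 -2.8031 0.8769]
Step 5: x=[5.0874 7.4885 10.9056 15.1537] v=[1.9131 -1.6437 -2.8893 1.0965]
Step 6: x=[5.2551 7.2410 10.3942 15.3532] v=[0.8386 -1.2373 -2.5569 0.9973]
Step 7: x=[5.1613 7.0869 10.0273 15.4759] v=[-0.4691 -0.7704 -1.8346 0.6137]

Answer: 5.1613 7.0869 10.0273 15.4759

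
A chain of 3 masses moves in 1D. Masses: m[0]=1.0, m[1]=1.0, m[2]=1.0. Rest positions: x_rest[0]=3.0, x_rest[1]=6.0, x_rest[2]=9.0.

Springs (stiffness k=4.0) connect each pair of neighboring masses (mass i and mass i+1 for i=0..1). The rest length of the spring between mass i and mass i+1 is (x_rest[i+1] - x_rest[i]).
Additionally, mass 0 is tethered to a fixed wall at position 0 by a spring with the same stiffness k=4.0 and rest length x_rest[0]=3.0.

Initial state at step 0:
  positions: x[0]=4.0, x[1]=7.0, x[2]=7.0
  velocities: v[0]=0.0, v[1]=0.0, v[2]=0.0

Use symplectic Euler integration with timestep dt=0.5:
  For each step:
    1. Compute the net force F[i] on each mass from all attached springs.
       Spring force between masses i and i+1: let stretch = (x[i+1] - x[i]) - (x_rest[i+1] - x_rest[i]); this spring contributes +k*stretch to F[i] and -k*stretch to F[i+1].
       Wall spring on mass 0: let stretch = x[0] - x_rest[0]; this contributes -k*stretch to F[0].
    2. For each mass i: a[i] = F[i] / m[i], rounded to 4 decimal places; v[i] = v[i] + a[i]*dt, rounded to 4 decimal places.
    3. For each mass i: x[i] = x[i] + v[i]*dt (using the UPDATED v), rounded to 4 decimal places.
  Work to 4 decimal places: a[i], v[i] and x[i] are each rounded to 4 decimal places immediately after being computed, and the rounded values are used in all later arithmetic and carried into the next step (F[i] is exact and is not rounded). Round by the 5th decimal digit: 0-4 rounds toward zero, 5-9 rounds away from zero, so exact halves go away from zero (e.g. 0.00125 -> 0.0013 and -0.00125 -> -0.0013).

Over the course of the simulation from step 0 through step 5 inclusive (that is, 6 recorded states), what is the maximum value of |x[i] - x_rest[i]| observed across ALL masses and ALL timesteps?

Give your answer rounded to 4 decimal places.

Step 0: x=[4.0000 7.0000 7.0000] v=[0.0000 0.0000 0.0000]
Step 1: x=[3.0000 4.0000 10.0000] v=[-2.0000 -6.0000 6.0000]
Step 2: x=[0.0000 6.0000 10.0000] v=[-6.0000 4.0000 0.0000]
Step 3: x=[3.0000 6.0000 9.0000] v=[6.0000 0.0000 -2.0000]
Step 4: x=[6.0000 6.0000 8.0000] v=[6.0000 0.0000 -2.0000]
Step 5: x=[3.0000 8.0000 8.0000] v=[-6.0000 4.0000 0.0000]
Max displacement = 3.0000

Answer: 3.0000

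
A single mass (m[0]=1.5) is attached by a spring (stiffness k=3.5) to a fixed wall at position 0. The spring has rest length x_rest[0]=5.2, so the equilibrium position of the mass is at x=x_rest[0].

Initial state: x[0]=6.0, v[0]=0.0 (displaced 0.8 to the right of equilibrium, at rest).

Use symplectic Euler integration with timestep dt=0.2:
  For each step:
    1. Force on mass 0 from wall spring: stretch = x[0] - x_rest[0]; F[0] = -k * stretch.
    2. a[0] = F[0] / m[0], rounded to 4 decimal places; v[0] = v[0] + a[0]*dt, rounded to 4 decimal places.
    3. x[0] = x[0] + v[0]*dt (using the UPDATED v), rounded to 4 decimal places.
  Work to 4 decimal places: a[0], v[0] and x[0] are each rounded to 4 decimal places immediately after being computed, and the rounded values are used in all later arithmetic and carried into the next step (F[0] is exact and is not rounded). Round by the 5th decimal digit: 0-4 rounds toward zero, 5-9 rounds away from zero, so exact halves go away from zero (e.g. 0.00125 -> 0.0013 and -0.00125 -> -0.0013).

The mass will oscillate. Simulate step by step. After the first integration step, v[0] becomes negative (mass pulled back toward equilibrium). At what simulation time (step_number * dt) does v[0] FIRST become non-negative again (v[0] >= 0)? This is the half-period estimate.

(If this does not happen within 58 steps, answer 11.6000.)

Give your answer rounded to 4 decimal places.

Step 0: x=[6.0000] v=[0.0000]
Step 1: x=[5.9253] v=[-0.3733]
Step 2: x=[5.7829] v=[-0.7118]
Step 3: x=[5.5861] v=[-0.9838]
Step 4: x=[5.3533] v=[-1.1640]
Step 5: x=[5.1062] v=[-1.2355]
Step 6: x=[4.8679] v=[-1.1917]
Step 7: x=[4.6606] v=[-1.0367]
Step 8: x=[4.5036] v=[-0.7850]
Step 9: x=[4.4116] v=[-0.4600]
Step 10: x=[4.3932] v=[-0.0921]
Step 11: x=[4.4501] v=[0.2844]
First v>=0 after going negative at step 11, time=2.2000

Answer: 2.2000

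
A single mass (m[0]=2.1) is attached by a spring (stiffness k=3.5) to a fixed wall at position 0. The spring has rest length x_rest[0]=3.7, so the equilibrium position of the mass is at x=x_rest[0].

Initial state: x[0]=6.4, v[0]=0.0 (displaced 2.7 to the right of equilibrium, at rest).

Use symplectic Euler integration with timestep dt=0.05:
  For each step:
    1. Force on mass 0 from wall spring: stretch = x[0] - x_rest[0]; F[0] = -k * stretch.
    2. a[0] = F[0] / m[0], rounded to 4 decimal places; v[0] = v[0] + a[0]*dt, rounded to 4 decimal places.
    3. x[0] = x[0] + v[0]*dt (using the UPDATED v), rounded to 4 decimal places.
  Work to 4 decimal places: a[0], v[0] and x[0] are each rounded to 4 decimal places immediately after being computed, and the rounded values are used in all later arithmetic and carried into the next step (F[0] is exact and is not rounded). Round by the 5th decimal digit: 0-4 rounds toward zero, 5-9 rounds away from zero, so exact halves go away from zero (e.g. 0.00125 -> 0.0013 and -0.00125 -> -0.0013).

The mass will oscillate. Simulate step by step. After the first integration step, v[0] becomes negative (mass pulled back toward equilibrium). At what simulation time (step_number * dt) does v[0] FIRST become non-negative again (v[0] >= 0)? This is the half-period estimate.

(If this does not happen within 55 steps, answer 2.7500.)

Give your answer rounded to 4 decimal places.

Answer: 2.4500

Derivation:
Step 0: x=[6.4000] v=[0.0000]
Step 1: x=[6.3888] v=[-0.2250]
Step 2: x=[6.3663] v=[-0.4491]
Step 3: x=[6.3327] v=[-0.6713]
Step 4: x=[6.2882] v=[-0.8907]
Step 5: x=[6.2329] v=[-1.1064]
Step 6: x=[6.1670] v=[-1.3175]
Step 7: x=[6.0908] v=[-1.5231]
Step 8: x=[6.0047] v=[-1.7223]
Step 9: x=[5.9090] v=[-1.9144]
Step 10: x=[5.8041] v=[-2.0985]
Step 11: x=[5.6904] v=[-2.2738]
Step 12: x=[5.5684] v=[-2.4397]
Step 13: x=[5.4386] v=[-2.5954]
Step 14: x=[5.3016] v=[-2.7403]
Step 15: x=[5.1579] v=[-2.8738]
Step 16: x=[5.0081] v=[-2.9953]
Step 17: x=[4.8529] v=[-3.1043]
Step 18: x=[4.6929] v=[-3.2004]
Step 19: x=[4.5287] v=[-3.2831]
Step 20: x=[4.3611] v=[-3.3522]
Step 21: x=[4.1907] v=[-3.4073]
Step 22: x=[4.0183] v=[-3.4482]
Step 23: x=[3.8446] v=[-3.4747]
Step 24: x=[3.6703] v=[-3.4868]
Step 25: x=[3.4961] v=[-3.4843]
Step 26: x=[3.3227] v=[-3.4673]
Step 27: x=[3.1509] v=[-3.4359]
Step 28: x=[2.9814] v=[-3.3901]
Step 29: x=[2.8149] v=[-3.3302]
Step 30: x=[2.6521] v=[-3.2564]
Step 31: x=[2.4936] v=[-3.1691]
Step 32: x=[2.3402] v=[-3.0686]
Step 33: x=[2.1924] v=[-2.9553]
Step 34: x=[2.0509] v=[-2.8297]
Step 35: x=[1.9163] v=[-2.6923]
Step 36: x=[1.7891] v=[-2.5437]
Step 37: x=[1.6699] v=[-2.3845]
Step 38: x=[1.5591] v=[-2.2153]
Step 39: x=[1.4573] v=[-2.0369]
Step 40: x=[1.3648] v=[-1.8500]
Step 41: x=[1.2820] v=[-1.6554]
Step 42: x=[1.2093] v=[-1.4539]
Step 43: x=[1.1470] v=[-1.2463]
Step 44: x=[1.0953] v=[-1.0336]
Step 45: x=[1.0545] v=[-0.8165]
Step 46: x=[1.0247] v=[-0.5960]
Step 47: x=[1.0060] v=[-0.3731]
Step 48: x=[0.9986] v=[-0.1486]
Step 49: x=[1.0024] v=[0.0765]
First v>=0 after going negative at step 49, time=2.4500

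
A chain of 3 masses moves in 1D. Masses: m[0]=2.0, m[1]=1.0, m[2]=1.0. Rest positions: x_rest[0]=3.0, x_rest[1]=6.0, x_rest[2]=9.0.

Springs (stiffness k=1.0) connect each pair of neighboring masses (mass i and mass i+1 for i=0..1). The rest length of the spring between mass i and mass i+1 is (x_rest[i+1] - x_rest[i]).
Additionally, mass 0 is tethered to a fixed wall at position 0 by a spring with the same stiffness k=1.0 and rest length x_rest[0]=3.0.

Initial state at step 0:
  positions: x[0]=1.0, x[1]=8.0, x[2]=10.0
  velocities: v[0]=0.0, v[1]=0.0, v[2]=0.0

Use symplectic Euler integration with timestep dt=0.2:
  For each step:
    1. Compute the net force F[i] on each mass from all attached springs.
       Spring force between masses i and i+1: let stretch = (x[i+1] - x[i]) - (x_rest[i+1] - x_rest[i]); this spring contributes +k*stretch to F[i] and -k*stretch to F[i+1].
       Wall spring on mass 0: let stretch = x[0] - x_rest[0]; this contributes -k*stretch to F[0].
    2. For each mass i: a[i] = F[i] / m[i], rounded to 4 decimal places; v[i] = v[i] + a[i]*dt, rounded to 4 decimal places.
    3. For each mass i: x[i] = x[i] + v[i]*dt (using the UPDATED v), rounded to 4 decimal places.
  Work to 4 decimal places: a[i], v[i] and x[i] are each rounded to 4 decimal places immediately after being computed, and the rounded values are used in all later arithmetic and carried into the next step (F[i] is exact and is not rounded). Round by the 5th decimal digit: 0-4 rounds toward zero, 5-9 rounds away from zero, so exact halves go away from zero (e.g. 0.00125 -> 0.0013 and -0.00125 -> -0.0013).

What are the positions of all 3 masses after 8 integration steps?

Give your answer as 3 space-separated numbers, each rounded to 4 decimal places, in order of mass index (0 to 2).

Answer: 3.8033 4.4685 9.9449

Derivation:
Step 0: x=[1.0000 8.0000 10.0000] v=[0.0000 0.0000 0.0000]
Step 1: x=[1.1200 7.8000 10.0400] v=[0.6000 -1.0000 0.2000]
Step 2: x=[1.3512 7.4224 10.1104] v=[1.1560 -1.8880 0.3520]
Step 3: x=[1.6768 6.9095 10.1933] v=[1.6280 -2.5646 0.4144]
Step 4: x=[2.0735 6.3186 10.2648] v=[1.9836 -2.9544 0.3576]
Step 5: x=[2.5137 5.7158 10.2985] v=[2.2008 -3.0142 0.1684]
Step 6: x=[2.9676 5.1682 10.2689] v=[2.2696 -2.7381 -0.1481]
Step 7: x=[3.4062 4.7366 10.1553] v=[2.1929 -2.1581 -0.5682]
Step 8: x=[3.8033 4.4685 9.9449] v=[1.9853 -1.3404 -1.0519]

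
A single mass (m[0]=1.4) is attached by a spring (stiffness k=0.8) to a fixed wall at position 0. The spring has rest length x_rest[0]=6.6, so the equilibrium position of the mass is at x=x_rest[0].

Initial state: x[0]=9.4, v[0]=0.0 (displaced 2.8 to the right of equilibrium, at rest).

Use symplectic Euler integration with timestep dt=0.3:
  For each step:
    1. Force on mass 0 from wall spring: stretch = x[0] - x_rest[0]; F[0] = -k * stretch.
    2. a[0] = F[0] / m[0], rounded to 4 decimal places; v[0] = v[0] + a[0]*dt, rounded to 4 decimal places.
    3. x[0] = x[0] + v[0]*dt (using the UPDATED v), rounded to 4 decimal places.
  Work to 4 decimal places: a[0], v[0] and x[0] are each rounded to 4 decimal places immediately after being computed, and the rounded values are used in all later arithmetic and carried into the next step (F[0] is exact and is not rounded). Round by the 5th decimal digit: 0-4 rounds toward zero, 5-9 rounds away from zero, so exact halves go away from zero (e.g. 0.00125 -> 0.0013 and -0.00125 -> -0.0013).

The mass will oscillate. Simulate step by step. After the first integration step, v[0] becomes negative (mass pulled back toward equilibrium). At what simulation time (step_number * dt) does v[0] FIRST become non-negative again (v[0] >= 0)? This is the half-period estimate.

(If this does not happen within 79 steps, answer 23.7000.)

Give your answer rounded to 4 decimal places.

Answer: 4.2000

Derivation:
Step 0: x=[9.4000] v=[0.0000]
Step 1: x=[9.2560] v=[-0.4800]
Step 2: x=[8.9754] v=[-0.9353]
Step 3: x=[8.5727] v=[-1.3425]
Step 4: x=[8.0685] v=[-1.6807]
Step 5: x=[7.4888] v=[-1.9324]
Step 6: x=[6.8634] v=[-2.0848]
Step 7: x=[6.2244] v=[-2.1300]
Step 8: x=[5.6047] v=[-2.0656]
Step 9: x=[5.0362] v=[-1.8950]
Step 10: x=[4.5481] v=[-1.6269]
Step 11: x=[4.1655] v=[-1.2752]
Step 12: x=[3.9081] v=[-0.8579]
Step 13: x=[3.7892] v=[-0.3964]
Step 14: x=[3.8149] v=[0.0855]
First v>=0 after going negative at step 14, time=4.2000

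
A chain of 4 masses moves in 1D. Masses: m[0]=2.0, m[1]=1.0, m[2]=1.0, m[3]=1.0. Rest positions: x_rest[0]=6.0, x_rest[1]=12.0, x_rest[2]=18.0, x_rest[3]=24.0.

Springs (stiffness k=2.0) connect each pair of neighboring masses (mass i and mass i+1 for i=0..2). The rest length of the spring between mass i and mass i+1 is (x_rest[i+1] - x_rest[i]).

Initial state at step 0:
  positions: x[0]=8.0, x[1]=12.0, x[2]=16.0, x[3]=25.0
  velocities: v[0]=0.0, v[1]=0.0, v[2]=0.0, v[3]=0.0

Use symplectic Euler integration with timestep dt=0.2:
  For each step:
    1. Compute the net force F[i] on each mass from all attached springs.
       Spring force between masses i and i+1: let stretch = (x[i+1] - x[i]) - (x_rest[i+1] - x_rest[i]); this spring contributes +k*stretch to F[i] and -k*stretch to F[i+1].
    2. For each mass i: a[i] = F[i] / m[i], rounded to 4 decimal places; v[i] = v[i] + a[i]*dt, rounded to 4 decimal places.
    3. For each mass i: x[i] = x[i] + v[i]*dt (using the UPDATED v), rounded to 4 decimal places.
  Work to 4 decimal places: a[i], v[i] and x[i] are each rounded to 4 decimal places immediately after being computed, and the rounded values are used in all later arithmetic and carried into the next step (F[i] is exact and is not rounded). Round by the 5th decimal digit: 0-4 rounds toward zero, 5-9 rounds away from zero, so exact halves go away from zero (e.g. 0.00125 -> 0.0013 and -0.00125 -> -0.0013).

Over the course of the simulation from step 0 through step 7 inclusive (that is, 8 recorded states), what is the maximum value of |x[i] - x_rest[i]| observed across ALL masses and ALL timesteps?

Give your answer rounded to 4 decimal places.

Answer: 2.0854

Derivation:
Step 0: x=[8.0000 12.0000 16.0000 25.0000] v=[0.0000 0.0000 0.0000 0.0000]
Step 1: x=[7.9200 12.0000 16.4000 24.7600] v=[-0.4000 0.0000 2.0000 -1.2000]
Step 2: x=[7.7632 12.0256 17.1168 24.3312] v=[-0.7840 0.1280 3.5840 -2.1440]
Step 3: x=[7.5369 12.1175 18.0035 23.8052] v=[-1.1315 0.4595 4.4333 -2.6298]
Step 4: x=[7.2538 12.3138 18.8834 23.2951] v=[-1.4154 0.9817 4.3996 -2.5505]
Step 5: x=[6.9331 12.6309 19.5907 22.9121] v=[-1.6034 1.5855 3.5364 -1.9152]
Step 6: x=[6.6003 13.0490 20.0069 22.7433] v=[-1.6638 2.0903 2.0810 -0.8438]
Step 7: x=[6.2855 13.5078 20.0854 22.8356] v=[-1.5741 2.2940 0.3924 0.4616]
Max displacement = 2.0854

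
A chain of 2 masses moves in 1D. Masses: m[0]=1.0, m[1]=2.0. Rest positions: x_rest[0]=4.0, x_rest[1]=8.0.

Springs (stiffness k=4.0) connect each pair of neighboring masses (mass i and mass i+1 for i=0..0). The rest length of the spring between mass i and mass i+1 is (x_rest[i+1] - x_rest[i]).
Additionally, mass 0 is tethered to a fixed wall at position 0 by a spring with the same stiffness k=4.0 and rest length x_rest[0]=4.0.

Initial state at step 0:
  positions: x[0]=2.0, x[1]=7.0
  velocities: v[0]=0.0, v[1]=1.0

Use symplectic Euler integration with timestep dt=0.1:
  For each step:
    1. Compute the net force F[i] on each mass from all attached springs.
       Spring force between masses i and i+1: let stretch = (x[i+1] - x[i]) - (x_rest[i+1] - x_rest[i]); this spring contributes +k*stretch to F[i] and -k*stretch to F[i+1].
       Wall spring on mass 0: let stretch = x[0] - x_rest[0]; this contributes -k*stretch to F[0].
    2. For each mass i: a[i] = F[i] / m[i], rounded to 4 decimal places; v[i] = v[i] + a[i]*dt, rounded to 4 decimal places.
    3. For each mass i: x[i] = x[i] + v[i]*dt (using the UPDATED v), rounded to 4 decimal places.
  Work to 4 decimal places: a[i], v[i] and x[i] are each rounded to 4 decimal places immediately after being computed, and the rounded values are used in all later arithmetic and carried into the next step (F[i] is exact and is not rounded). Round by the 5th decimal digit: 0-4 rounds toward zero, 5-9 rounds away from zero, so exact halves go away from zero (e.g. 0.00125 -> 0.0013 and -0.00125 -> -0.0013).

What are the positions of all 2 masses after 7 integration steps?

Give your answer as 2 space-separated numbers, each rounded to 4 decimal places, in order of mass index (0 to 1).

Step 0: x=[2.0000 7.0000] v=[0.0000 1.0000]
Step 1: x=[2.1200 7.0800] v=[1.2000 0.8000]
Step 2: x=[2.3536 7.1408] v=[2.3360 0.6080]
Step 3: x=[2.6845 7.1859] v=[3.3094 0.4506]
Step 4: x=[3.0881 7.2209] v=[4.0362 0.3503]
Step 5: x=[3.5335 7.2533] v=[4.4541 0.3237]
Step 6: x=[3.9864 7.2913] v=[4.5286 0.3797]
Step 7: x=[4.4120 7.3432] v=[4.2560 0.5187]

Answer: 4.4120 7.3432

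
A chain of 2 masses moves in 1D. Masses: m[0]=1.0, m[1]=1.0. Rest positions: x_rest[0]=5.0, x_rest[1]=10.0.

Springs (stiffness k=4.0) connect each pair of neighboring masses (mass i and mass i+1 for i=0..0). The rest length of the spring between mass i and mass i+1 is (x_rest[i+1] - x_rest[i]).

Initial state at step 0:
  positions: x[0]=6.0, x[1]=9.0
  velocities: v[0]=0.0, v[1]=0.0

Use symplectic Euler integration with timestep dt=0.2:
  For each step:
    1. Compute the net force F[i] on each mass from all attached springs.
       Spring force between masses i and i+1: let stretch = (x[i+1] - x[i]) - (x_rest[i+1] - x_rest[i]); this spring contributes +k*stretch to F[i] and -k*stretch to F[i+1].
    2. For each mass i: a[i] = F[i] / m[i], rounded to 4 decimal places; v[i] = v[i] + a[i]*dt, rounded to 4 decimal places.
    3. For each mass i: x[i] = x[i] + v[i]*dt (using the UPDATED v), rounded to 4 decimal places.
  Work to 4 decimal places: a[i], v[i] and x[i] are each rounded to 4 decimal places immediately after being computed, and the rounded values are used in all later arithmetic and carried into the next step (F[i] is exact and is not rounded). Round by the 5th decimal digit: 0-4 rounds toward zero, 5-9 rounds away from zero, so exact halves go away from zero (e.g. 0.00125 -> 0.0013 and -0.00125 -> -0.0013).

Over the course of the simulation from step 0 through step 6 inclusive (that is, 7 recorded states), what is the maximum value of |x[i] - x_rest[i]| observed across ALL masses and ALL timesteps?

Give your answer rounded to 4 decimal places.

Step 0: x=[6.0000 9.0000] v=[0.0000 0.0000]
Step 1: x=[5.6800 9.3200] v=[-1.6000 1.6000]
Step 2: x=[5.1424 9.8576] v=[-2.6880 2.6880]
Step 3: x=[4.5592 10.4408] v=[-2.9158 2.9158]
Step 4: x=[4.1171 10.8829] v=[-2.2105 2.2105]
Step 5: x=[3.9575 11.0425] v=[-0.7979 0.7979]
Step 6: x=[4.1315 10.8685] v=[0.8701 -0.8701]
Max displacement = 1.0425

Answer: 1.0425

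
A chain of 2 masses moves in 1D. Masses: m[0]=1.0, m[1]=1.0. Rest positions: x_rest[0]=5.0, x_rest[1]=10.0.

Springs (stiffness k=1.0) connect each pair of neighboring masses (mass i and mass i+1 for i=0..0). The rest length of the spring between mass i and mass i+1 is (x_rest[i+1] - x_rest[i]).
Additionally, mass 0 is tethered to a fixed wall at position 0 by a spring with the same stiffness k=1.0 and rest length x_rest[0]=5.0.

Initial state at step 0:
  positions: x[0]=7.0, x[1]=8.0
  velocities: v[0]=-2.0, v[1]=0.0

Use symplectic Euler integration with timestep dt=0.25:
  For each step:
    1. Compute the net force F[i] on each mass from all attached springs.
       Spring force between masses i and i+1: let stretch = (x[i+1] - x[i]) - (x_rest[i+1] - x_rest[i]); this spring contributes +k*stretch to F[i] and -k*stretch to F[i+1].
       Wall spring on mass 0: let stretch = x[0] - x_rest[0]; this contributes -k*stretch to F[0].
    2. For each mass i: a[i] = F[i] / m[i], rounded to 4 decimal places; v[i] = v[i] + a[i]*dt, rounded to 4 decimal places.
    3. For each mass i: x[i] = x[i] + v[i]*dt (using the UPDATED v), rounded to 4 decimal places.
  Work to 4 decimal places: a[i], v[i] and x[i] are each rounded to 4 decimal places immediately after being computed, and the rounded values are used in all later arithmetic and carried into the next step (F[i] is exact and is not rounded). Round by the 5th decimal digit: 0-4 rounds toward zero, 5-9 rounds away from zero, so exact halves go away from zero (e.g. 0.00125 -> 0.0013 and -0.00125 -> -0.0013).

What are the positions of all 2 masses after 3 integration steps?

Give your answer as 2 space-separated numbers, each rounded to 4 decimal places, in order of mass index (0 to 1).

Answer: 3.7925 9.1919

Derivation:
Step 0: x=[7.0000 8.0000] v=[-2.0000 0.0000]
Step 1: x=[6.1250 8.2500] v=[-3.5000 1.0000]
Step 2: x=[5.0000 8.6797] v=[-4.5000 1.7188]
Step 3: x=[3.7925 9.1919] v=[-4.8301 2.0489]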